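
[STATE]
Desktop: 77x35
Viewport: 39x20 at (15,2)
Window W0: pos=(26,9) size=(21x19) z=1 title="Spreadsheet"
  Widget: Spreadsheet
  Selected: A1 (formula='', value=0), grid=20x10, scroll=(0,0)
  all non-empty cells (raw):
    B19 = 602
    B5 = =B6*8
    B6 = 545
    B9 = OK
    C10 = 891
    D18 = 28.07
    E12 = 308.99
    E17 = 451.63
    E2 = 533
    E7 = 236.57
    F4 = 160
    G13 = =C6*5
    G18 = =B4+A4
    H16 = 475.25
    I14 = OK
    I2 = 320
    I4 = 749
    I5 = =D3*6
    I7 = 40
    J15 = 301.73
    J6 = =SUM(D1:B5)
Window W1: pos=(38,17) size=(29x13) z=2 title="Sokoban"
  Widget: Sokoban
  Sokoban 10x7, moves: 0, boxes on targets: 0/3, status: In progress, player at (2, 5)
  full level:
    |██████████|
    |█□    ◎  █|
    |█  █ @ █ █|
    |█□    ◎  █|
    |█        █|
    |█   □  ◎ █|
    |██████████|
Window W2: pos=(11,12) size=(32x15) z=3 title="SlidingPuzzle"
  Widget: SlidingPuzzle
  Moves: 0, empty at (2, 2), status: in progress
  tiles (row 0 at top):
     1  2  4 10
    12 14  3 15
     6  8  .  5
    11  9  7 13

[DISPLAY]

                                       
                                       
                                       
                                       
                                       
                                       
                                       
           ┏━━━━━━━━━━━━━━━━━━━┓       
           ┃ Spreadsheet       ┃       
           ┠───────────────────┨       
━━━━━━━━━━━━━━━━━━━━━━━━━━━┓   ┃       
idingPuzzle                ┃   ┃       
───────────────────────────┨---┃       
──┬────┬────┬────┐         ┃   ┃       
1 │  2 │  4 │ 10 │         ┃   ┃       
──┼────┼────┼────┤         ┃━━━━━━━━━━━
2 │ 14 │  3 │ 15 │         ┃oban       
──┼────┼────┼────┤         ┃───────────
6 │  8 │    │  5 │         ┃██████     
──┼────┼────┼────┤         ┃  ◎  █     


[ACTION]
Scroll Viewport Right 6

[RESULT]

                                       
                                       
                                       
                                       
                                       
                                       
                                       
     ┏━━━━━━━━━━━━━━━━━━━┓             
     ┃ Spreadsheet       ┃             
     ┠───────────────────┨             
━━━━━━━━━━━━━━━━━━━━━┓   ┃             
uzzle                ┃   ┃             
─────────────────────┨---┃             
─┬────┬────┐         ┃   ┃             
 │  4 │ 10 │         ┃   ┃             
─┼────┼────┤         ┃━━━━━━━━━━━━━━━━━
 │  3 │ 15 │         ┃oban             
─┼────┼────┤         ┃─────────────────
 │    │  5 │         ┃██████           
─┼────┼────┤         ┃  ◎  █           


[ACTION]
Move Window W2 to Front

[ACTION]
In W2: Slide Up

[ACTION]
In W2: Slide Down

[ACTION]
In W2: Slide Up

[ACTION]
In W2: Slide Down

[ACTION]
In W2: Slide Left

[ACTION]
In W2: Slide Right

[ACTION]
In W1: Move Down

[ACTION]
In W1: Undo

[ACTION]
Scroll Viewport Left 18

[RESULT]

                                       
                                       
                                       
                                       
                                       
                                       
                                       
                       ┏━━━━━━━━━━━━━━━
                       ┃ Spreadsheet   
                       ┠───────────────
        ┏━━━━━━━━━━━━━━━━━━━━━━━━━━━━━━
        ┃ SlidingPuzzle                
        ┠──────────────────────────────
        ┃┌────┬────┬────┬────┐         
        ┃│  1 │  2 │  4 │ 10 │         
        ┃├────┼────┼────┼────┤         
        ┃│ 12 │ 14 │  3 │ 15 │         
        ┃├────┼────┼────┼────┤         
        ┃│  6 │  8 │    │  5 │         
        ┃├────┼────┼────┼────┤         


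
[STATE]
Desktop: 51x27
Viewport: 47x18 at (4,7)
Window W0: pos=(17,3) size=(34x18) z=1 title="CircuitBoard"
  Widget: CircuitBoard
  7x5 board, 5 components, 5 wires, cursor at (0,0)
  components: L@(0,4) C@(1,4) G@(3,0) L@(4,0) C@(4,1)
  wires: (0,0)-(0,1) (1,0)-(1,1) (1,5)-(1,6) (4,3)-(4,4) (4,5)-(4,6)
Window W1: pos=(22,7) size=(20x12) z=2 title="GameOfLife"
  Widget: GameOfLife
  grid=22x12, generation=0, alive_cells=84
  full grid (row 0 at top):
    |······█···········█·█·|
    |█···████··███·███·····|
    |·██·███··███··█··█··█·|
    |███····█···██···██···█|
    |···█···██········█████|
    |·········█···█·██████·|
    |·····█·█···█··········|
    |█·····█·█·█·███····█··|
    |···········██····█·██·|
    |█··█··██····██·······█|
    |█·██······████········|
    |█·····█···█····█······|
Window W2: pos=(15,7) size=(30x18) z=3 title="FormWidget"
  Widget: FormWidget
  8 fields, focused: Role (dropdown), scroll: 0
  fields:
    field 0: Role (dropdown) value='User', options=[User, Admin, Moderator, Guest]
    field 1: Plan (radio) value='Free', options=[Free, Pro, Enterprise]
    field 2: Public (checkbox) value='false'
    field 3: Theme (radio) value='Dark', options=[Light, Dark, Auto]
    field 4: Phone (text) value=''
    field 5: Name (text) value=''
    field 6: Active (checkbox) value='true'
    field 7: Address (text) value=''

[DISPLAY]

           ┏━━━━━━━━━━━━━━━━━━━━━━━━━━━━┓     ┃
           ┃ FormWidget                 ┃     ┃
           ┠────────────────────────────┨ ·   ┃
           ┃> Role:       [User       ▼]┃     ┃
           ┃  Plan:       (●) Free  ( ) ┃     ┃
           ┃  Public:     [ ]           ┃     ┃
           ┃  Theme:      ( ) Light  (●)┃     ┃
           ┃  Phone:      [            ]┃     ┃
           ┃  Name:       [            ]┃ ·   ┃
           ┃  Active:     [x]           ┃     ┃
           ┃  Address:    [            ]┃     ┃
           ┃                            ┃     ┃
           ┃                            ┃     ┃
           ┃                            ┃━━━━━┛
           ┃                            ┃      
           ┃                            ┃      
           ┃                            ┃      
           ┗━━━━━━━━━━━━━━━━━━━━━━━━━━━━┛      


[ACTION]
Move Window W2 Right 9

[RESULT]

             ┃0  ┏━━━━━━━━━━━━━━━━━━━━━━━━━━━━┓
             ┃   ┃ FormWidget                 ┃
             ┃1  ┠────────────────────────────┨
             ┃   ┃> Role:       [User       ▼]┃
             ┃2  ┃  Plan:       (●) Free  ( ) ┃
             ┃   ┃  Public:     [ ]           ┃
             ┃3  ┃  Theme:      ( ) Light  (●)┃
             ┃   ┃  Phone:      [            ]┃
             ┃4  ┃  Name:       [            ]┃
             ┃Cur┃  Active:     [x]           ┃
             ┃   ┃  Address:    [            ]┃
             ┃   ┃                            ┃
             ┃   ┃                            ┃
             ┗━━━┃                            ┃
                 ┃                            ┃
                 ┃                            ┃
                 ┃                            ┃
                 ┗━━━━━━━━━━━━━━━━━━━━━━━━━━━━┛


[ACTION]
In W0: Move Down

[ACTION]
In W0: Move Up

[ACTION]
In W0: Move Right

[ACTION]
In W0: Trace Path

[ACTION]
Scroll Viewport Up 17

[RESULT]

                                               
                                               
                                               
             ┏━━━━━━━━━━━━━━━━━━━━━━━━━━━━━━━━┓
             ┃ CircuitBoard                   ┃
             ┠────────────────────────────────┨
             ┃   0 1 2 3 4 5 6                ┃
             ┃0  ┏━━━━━━━━━━━━━━━━━━━━━━━━━━━━┓
             ┃   ┃ FormWidget                 ┃
             ┃1  ┠────────────────────────────┨
             ┃   ┃> Role:       [User       ▼]┃
             ┃2  ┃  Plan:       (●) Free  ( ) ┃
             ┃   ┃  Public:     [ ]           ┃
             ┃3  ┃  Theme:      ( ) Light  (●)┃
             ┃   ┃  Phone:      [            ]┃
             ┃4  ┃  Name:       [            ]┃
             ┃Cur┃  Active:     [x]           ┃
             ┃   ┃  Address:    [            ]┃


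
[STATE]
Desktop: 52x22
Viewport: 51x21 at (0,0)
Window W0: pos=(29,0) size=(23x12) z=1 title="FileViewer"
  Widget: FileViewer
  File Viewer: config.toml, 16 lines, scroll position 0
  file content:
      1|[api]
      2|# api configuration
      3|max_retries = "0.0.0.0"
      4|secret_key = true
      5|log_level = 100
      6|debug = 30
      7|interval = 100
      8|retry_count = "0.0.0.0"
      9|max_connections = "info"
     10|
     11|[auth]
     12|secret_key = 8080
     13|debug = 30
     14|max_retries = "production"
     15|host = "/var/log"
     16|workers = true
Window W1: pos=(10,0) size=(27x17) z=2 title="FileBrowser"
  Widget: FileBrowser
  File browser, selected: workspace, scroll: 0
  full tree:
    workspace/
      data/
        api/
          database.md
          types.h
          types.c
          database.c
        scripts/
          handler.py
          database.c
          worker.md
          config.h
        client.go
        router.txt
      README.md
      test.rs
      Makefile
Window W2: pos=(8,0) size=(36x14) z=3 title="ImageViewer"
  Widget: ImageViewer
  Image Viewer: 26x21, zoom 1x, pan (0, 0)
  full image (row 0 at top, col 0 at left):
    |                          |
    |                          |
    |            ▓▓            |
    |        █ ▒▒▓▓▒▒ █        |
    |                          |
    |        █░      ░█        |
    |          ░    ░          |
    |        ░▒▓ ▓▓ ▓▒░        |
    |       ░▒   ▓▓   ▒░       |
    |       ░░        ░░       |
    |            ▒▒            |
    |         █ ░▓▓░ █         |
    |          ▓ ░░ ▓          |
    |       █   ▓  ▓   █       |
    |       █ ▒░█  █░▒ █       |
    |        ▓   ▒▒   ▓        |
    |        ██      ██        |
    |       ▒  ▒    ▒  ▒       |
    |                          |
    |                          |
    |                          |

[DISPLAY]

        ┏━━━━━━━━━━━━━━━━━━━━━━━━━━━━━━━━━━┓━━━━━━━
        ┃ ImageViewer                      ┃       
        ┠──────────────────────────────────┨───────
        ┃                                  ┃      ▲
        ┃                                  ┃ation █
        ┃            ▓▓                    ┃"0.0.0░
        ┃        █ ▒▒▓▓▒▒ █                ┃rue   ░
        ┃                                  ┃0     ░
        ┃        █░      ░█                ┃      ░
        ┃          ░    ░                  ┃      ░
        ┃        ░▒▓ ▓▓ ▓▒░                ┃"0.0.0▼
        ┃       ░▒   ▓▓   ▒░               ┃━━━━━━━
        ┃       ░░        ░░               ┃       
        ┗━━━━━━━━━━━━━━━━━━━━━━━━━━━━━━━━━━┛       
          ┃                         ┃              
          ┃                         ┃              
          ┗━━━━━━━━━━━━━━━━━━━━━━━━━┛              
                                                   
                                                   
                                                   
                                                   


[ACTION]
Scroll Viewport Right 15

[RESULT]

       ┏━━━━━━━━━━━━━━━━━━━━━━━━━━━━━━━━━━┓━━━━━━━┓
       ┃ ImageViewer                      ┃       ┃
       ┠──────────────────────────────────┨───────┨
       ┃                                  ┃      ▲┃
       ┃                                  ┃ation █┃
       ┃            ▓▓                    ┃"0.0.0░┃
       ┃        █ ▒▒▓▓▒▒ █                ┃rue   ░┃
       ┃                                  ┃0     ░┃
       ┃        █░      ░█                ┃      ░┃
       ┃          ░    ░                  ┃      ░┃
       ┃        ░▒▓ ▓▓ ▓▒░                ┃"0.0.0▼┃
       ┃       ░▒   ▓▓   ▒░               ┃━━━━━━━┛
       ┃       ░░        ░░               ┃        
       ┗━━━━━━━━━━━━━━━━━━━━━━━━━━━━━━━━━━┛        
         ┃                         ┃               
         ┃                         ┃               
         ┗━━━━━━━━━━━━━━━━━━━━━━━━━┛               
                                                   
                                                   
                                                   
                                                   


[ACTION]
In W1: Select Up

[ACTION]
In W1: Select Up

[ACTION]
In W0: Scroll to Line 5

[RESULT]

       ┏━━━━━━━━━━━━━━━━━━━━━━━━━━━━━━━━━━┓━━━━━━━┓
       ┃ ImageViewer                      ┃       ┃
       ┠──────────────────────────────────┨───────┨
       ┃                                  ┃0     ▲┃
       ┃                                  ┃      ░┃
       ┃            ▓▓                    ┃      ░┃
       ┃        █ ▒▒▓▓▒▒ █                ┃"0.0.0░┃
       ┃                                  ┃s = "i█┃
       ┃        █░      ░█                ┃      ░┃
       ┃          ░    ░                  ┃      ░┃
       ┃        ░▒▓ ▓▓ ▓▒░                ┃080   ▼┃
       ┃       ░▒   ▓▓   ▒░               ┃━━━━━━━┛
       ┃       ░░        ░░               ┃        
       ┗━━━━━━━━━━━━━━━━━━━━━━━━━━━━━━━━━━┛        
         ┃                         ┃               
         ┃                         ┃               
         ┗━━━━━━━━━━━━━━━━━━━━━━━━━┛               
                                                   
                                                   
                                                   
                                                   


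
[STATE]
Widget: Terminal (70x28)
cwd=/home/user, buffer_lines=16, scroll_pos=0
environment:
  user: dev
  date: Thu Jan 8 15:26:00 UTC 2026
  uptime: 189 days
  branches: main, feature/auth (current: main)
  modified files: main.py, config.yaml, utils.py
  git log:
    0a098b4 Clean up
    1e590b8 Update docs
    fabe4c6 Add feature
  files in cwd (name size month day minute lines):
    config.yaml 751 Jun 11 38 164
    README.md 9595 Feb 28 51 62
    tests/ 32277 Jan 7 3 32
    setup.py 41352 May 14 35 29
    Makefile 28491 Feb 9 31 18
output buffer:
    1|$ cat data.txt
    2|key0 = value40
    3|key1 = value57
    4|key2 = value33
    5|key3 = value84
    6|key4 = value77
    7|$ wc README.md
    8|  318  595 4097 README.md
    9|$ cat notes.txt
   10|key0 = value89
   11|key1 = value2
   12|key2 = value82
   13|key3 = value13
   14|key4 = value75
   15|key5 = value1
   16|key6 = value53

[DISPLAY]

$ cat data.txt                                                        
key0 = value40                                                        
key1 = value57                                                        
key2 = value33                                                        
key3 = value84                                                        
key4 = value77                                                        
$ wc README.md                                                        
  318  595 4097 README.md                                             
$ cat notes.txt                                                       
key0 = value89                                                        
key1 = value2                                                         
key2 = value82                                                        
key3 = value13                                                        
key4 = value75                                                        
key5 = value1                                                         
key6 = value53                                                        
$ █                                                                   
                                                                      
                                                                      
                                                                      
                                                                      
                                                                      
                                                                      
                                                                      
                                                                      
                                                                      
                                                                      
                                                                      


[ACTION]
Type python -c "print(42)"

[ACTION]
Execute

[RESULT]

$ cat data.txt                                                        
key0 = value40                                                        
key1 = value57                                                        
key2 = value33                                                        
key3 = value84                                                        
key4 = value77                                                        
$ wc README.md                                                        
  318  595 4097 README.md                                             
$ cat notes.txt                                                       
key0 = value89                                                        
key1 = value2                                                         
key2 = value82                                                        
key3 = value13                                                        
key4 = value75                                                        
key5 = value1                                                         
key6 = value53                                                        
$ python -c "print(42)"                                               
42                                                                    
$ █                                                                   
                                                                      
                                                                      
                                                                      
                                                                      
                                                                      
                                                                      
                                                                      
                                                                      
                                                                      


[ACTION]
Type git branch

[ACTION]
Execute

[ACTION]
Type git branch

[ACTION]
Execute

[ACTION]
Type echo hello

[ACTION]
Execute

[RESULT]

$ cat data.txt                                                        
key0 = value40                                                        
key1 = value57                                                        
key2 = value33                                                        
key3 = value84                                                        
key4 = value77                                                        
$ wc README.md                                                        
  318  595 4097 README.md                                             
$ cat notes.txt                                                       
key0 = value89                                                        
key1 = value2                                                         
key2 = value82                                                        
key3 = value13                                                        
key4 = value75                                                        
key5 = value1                                                         
key6 = value53                                                        
$ python -c "print(42)"                                               
42                                                                    
$ git branch                                                          
* main                                                                
  feature/auth                                                        
$ git branch                                                          
* main                                                                
  feature/auth                                                        
$ echo hello                                                          
hello                                                                 
$ █                                                                   
                                                                      


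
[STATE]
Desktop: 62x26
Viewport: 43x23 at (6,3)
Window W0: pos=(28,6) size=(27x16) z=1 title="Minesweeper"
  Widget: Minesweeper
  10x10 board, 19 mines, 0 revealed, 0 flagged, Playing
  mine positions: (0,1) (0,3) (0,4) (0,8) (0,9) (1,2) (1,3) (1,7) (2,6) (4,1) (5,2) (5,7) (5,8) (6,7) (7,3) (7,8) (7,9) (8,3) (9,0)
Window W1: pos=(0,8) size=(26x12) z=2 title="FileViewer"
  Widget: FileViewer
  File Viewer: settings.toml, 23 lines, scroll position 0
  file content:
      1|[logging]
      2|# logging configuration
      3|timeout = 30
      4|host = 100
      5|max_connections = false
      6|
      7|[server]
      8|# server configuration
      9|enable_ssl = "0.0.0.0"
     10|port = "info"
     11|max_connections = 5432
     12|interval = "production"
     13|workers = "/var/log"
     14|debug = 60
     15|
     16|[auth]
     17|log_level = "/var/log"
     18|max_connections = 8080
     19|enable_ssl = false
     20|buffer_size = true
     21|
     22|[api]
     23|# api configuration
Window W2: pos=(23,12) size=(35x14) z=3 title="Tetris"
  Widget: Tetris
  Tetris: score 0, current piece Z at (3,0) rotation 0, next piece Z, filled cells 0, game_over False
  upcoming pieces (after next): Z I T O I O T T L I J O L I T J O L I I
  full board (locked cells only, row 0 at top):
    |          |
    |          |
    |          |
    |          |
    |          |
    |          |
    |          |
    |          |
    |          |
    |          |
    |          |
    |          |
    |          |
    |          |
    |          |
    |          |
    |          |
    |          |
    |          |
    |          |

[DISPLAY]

                                           
                                           
                                           
                      ┏━━━━━━━━━━━━━━━━━━━━
                      ┃ Minesweeper        
━━━━━━━━━━━━━━━━━━━┓  ┠────────────────────
Viewer             ┃  ┃■■■■■■■■■■          
───────────────────┨  ┃■■■■■■■■■■          
ing]              ▲┃  ┃■■■■■■■■■■          
ging configuratio┏━━━━━━━━━━━━━━━━━━━━━━━━━
ut = 30          ┃ Tetris                  
= 100            ┠─────────────────────────
onnections = fals┃          │Next:         
                 ┃          │▓▓            
er]              ┃          │ ▓▓           
ver configuration┃          │              
━━━━━━━━━━━━━━━━━┃          │              
                 ┃          │              
                 ┃          │Score:        
                 ┃          │0             
                 ┃          │              
                 ┃          │              
                 ┗━━━━━━━━━━━━━━━━━━━━━━━━━


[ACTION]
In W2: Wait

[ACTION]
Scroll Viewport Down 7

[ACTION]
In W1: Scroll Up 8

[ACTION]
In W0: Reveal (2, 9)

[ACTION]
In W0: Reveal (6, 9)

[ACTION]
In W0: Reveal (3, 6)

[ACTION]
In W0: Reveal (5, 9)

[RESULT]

                                           
                                           
                                           
                      ┏━━━━━━━━━━━━━━━━━━━━
                      ┃ Minesweeper        
━━━━━━━━━━━━━━━━━━━┓  ┠────────────────────
Viewer             ┃  ┃■■■■■■■■■■          
───────────────────┨  ┃■■■■■■■■32          
ing]              ▲┃  ┃■■■■■■■21           
ging configuratio┏━━━━━━━━━━━━━━━━━━━━━━━━━
ut = 30          ┃ Tetris                  
= 100            ┠─────────────────────────
onnections = fals┃          │Next:         
                 ┃          │▓▓            
er]              ┃          │ ▓▓           
ver configuration┃          │              
━━━━━━━━━━━━━━━━━┃          │              
                 ┃          │              
                 ┃          │Score:        
                 ┃          │0             
                 ┃          │              
                 ┃          │              
                 ┗━━━━━━━━━━━━━━━━━━━━━━━━━


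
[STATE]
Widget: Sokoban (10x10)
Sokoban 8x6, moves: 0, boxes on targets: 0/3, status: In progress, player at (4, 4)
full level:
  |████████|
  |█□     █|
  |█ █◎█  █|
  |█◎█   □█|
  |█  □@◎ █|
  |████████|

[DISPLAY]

████████  
█□     █  
█ █◎█  █  
█◎█   □█  
█  □@◎ █  
████████  
Moves: 0  
          
          
          


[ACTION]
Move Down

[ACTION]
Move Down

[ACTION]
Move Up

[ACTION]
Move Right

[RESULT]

████████  
█□     █  
█ █◎█  █  
█◎█  @□█  
█  □ ◎ █  
████████  
Moves: 2  
          
          
          


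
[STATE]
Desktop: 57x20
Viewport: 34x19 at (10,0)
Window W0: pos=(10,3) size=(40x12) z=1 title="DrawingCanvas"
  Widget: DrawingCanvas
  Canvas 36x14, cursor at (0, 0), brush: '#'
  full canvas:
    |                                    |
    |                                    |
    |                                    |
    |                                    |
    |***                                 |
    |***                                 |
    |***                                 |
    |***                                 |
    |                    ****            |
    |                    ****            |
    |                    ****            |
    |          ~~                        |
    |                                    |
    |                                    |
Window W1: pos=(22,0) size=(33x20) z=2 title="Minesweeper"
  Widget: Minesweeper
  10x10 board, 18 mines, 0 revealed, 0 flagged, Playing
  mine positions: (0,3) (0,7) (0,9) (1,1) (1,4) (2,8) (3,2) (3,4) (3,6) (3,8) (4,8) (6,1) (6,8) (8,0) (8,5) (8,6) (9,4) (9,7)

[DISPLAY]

            ┏━━━━━━━━━━━━━━━━━━━━━
            ┃ Minesweeper         
            ┠─────────────────────
┏━━━━━━━━━━━┃■■■■■■■■■■           
┃ DrawingCan┃■■■■■■■■■■           
┠───────────┃■■■■■■■■■■           
┃+          ┃■■■■■■■■■■           
┃           ┃■■■■■■■■■■           
┃           ┃■■■■■■■■■■           
┃           ┃■■■■■■■■■■           
┃***        ┃■■■■■■■■■■           
┃***        ┃■■■■■■■■■■           
┃***        ┃■■■■■■■■■■           
┃***        ┃                     
┗━━━━━━━━━━━┃                     
            ┃                     
            ┃                     
            ┃                     
            ┃                     


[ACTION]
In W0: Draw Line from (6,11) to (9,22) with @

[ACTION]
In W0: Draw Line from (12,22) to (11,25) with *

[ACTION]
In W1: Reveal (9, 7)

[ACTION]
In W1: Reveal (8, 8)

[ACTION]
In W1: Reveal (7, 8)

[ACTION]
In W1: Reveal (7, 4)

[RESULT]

            ┏━━━━━━━━━━━━━━━━━━━━━
            ┃ Minesweeper         
            ┠─────────────────────
┏━━━━━━━━━━━┃■■■✹■■■✹■✹           
┃ DrawingCan┃■✹■■✹■■■■■           
┠───────────┃■■■■■■■■✹■           
┃+          ┃■■✹■✹■✹■✹■           
┃           ┃■■■■■■■■✹■           
┃           ┃■■■■■■■■■■           
┃           ┃■✹■■■■■■✹■           
┃***        ┃■■■■■■■■■■           
┃***        ┃✹■■■■✹✹■■■           
┃***        ┃■■■■✹■■✹■■           
┃***        ┃                     
┗━━━━━━━━━━━┃                     
            ┃                     
            ┃                     
            ┃                     
            ┃                     


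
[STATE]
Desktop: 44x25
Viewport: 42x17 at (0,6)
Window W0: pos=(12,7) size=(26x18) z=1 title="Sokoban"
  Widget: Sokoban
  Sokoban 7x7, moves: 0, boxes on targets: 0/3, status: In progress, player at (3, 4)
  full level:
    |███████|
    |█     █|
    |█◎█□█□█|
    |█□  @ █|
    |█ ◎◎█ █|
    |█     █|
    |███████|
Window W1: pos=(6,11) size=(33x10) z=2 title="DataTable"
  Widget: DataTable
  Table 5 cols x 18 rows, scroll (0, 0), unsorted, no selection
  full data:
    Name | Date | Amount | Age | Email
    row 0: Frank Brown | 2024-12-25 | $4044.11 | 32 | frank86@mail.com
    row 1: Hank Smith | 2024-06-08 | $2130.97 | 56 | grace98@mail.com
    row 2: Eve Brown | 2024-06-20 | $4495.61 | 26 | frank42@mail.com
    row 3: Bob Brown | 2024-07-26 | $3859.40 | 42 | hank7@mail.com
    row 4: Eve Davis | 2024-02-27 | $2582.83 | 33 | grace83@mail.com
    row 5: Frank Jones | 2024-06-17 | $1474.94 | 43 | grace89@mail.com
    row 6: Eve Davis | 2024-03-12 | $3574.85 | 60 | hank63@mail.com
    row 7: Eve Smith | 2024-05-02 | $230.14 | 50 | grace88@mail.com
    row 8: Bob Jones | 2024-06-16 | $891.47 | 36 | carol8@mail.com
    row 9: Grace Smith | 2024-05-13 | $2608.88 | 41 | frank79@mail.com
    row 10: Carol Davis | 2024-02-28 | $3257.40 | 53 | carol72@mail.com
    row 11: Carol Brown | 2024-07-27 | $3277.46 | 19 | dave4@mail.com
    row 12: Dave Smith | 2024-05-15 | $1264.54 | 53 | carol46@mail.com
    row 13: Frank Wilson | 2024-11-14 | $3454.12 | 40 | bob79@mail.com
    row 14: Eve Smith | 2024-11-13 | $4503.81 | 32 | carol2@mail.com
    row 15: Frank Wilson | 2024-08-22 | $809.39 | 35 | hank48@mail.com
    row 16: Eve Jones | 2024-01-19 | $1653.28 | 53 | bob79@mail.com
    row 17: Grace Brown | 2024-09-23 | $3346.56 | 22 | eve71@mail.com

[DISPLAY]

                                          
            ┏━━━━━━━━━━━━━━━━━━━━━━━━┓    
            ┃ Sokoban                ┃    
            ┠────────────────────────┨    
            ┃███████                 ┃    
      ┏━━━━━━━━━━━━━━━━━━━━━━━━━━━━━━━┓   
      ┃ DataTable                     ┃   
      ┠───────────────────────────────┨   
      ┃Name        │Date      │Amount ┃   
      ┃────────────┼──────────┼───────┃   
      ┃Frank Brown │2024-12-25│$4044.1┃   
      ┃Hank Smith  │2024-06-08│$2130.9┃   
      ┃Eve Brown   │2024-06-20│$4495.6┃   
      ┃Bob Brown   │2024-07-26│$3859.4┃   
      ┗━━━━━━━━━━━━━━━━━━━━━━━━━━━━━━━┛   
            ┃                        ┃    
            ┃                        ┃    


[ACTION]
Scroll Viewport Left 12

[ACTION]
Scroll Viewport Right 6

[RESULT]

                                          
          ┏━━━━━━━━━━━━━━━━━━━━━━━━┓      
          ┃ Sokoban                ┃      
          ┠────────────────────────┨      
          ┃███████                 ┃      
    ┏━━━━━━━━━━━━━━━━━━━━━━━━━━━━━━━┓     
    ┃ DataTable                     ┃     
    ┠───────────────────────────────┨     
    ┃Name        │Date      │Amount ┃     
    ┃────────────┼──────────┼───────┃     
    ┃Frank Brown │2024-12-25│$4044.1┃     
    ┃Hank Smith  │2024-06-08│$2130.9┃     
    ┃Eve Brown   │2024-06-20│$4495.6┃     
    ┃Bob Brown   │2024-07-26│$3859.4┃     
    ┗━━━━━━━━━━━━━━━━━━━━━━━━━━━━━━━┛     
          ┃                        ┃      
          ┃                        ┃      


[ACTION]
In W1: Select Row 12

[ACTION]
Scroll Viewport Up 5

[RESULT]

                                          
                                          
                                          
                                          
                                          
                                          
          ┏━━━━━━━━━━━━━━━━━━━━━━━━┓      
          ┃ Sokoban                ┃      
          ┠────────────────────────┨      
          ┃███████                 ┃      
    ┏━━━━━━━━━━━━━━━━━━━━━━━━━━━━━━━┓     
    ┃ DataTable                     ┃     
    ┠───────────────────────────────┨     
    ┃Name        │Date      │Amount ┃     
    ┃────────────┼──────────┼───────┃     
    ┃Frank Brown │2024-12-25│$4044.1┃     
    ┃Hank Smith  │2024-06-08│$2130.9┃     


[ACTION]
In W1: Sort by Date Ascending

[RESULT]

                                          
                                          
                                          
                                          
                                          
                                          
          ┏━━━━━━━━━━━━━━━━━━━━━━━━┓      
          ┃ Sokoban                ┃      
          ┠────────────────────────┨      
          ┃███████                 ┃      
    ┏━━━━━━━━━━━━━━━━━━━━━━━━━━━━━━━┓     
    ┃ DataTable                     ┃     
    ┠───────────────────────────────┨     
    ┃Name        │Date     ▲│Amount ┃     
    ┃────────────┼──────────┼───────┃     
    ┃Eve Jones   │2024-01-19│$1653.2┃     
    ┃Eve Davis   │2024-02-27│$2582.8┃     


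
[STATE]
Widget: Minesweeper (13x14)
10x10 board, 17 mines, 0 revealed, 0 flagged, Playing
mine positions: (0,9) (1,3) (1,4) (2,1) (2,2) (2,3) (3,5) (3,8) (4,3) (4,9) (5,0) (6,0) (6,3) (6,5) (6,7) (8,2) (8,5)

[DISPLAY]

■■■■■■■■■■   
■■■■■■■■■■   
■■■■■■■■■■   
■■■■■■■■■■   
■■■■■■■■■■   
■■■■■■■■■■   
■■■■■■■■■■   
■■■■■■■■■■   
■■■■■■■■■■   
■■■■■■■■■■   
             
             
             
             


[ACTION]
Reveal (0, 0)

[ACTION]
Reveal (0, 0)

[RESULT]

  1■■■■■■■   
124■■■■■■■   
■■■■■■■■■■   
■■■■■■■■■■   
■■■■■■■■■■   
■■■■■■■■■■   
■■■■■■■■■■   
■■■■■■■■■■   
■■■■■■■■■■   
■■■■■■■■■■   
             
             
             
             


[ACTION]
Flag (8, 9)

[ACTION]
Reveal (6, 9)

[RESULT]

  1■■■■■■■   
124■■■■■■■   
■■■■■■■■■■   
■■■■■■■■■■   
■■■■■■■■■■   
■■■■■■■■21   
■■■■■■■■1    
■■■■■■311    
■■■■■■1      
■■■■■■1      
             
             
             
             
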